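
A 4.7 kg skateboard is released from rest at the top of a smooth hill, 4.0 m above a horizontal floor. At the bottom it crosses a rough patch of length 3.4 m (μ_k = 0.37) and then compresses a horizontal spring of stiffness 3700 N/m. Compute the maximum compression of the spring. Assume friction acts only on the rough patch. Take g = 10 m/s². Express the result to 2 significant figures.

Initial energy: E₁ = mgh = (4.7)(10)(4.0) = 188.00 J
Friction removes W_f = μ_k mg d = (0.37)(4.7)(10)(3.4) = 59.13 J
Energy reaching the spring: E = 188.00 − 59.13 = 128.87 J
At max compression ½kx² = E ⇒ x = √(2E/k) = √(2 × 128.87/3700) = 0.2639 m

x = 0.26 m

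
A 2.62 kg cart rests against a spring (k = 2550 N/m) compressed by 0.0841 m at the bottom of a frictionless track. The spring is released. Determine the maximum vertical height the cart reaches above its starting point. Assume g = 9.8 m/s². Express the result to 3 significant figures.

All spring PE becomes gravitational PE at the highest point: ½kx² = mgh
h = kx²/(2mg) = (2550)(0.0841)²/(2 × 2.62 × 9.8) = 0.3512 m

h = 0.351 m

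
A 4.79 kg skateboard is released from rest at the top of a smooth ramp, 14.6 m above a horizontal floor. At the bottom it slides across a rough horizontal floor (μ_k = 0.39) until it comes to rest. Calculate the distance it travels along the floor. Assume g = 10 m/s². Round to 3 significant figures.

Applying the work–energy principle:
At rest all PE has been dissipated by friction: mgh = μ_k m g d
d = h/μ_k = 14.6/0.39 = 37.44 m

d = 37.4 m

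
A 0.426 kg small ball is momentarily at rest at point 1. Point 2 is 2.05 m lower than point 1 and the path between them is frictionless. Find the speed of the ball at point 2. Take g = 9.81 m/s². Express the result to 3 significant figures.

Equating total energy at the two states: mgh = ½mv²
The mass cancels from both sides.
v = √(2gh) = √(2 × 9.81 × 2.05) = √40.221 = 6.342 m/s

v = 6.34 m/s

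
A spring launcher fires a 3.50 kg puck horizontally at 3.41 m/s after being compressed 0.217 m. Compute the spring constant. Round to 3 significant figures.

k = 864 N/m

Energy stored in the spring equals the launch KE: ½kx² = ½mv²
k = mv²/x² = (3.50)(3.41)²/(0.217)² = 864.3 N/m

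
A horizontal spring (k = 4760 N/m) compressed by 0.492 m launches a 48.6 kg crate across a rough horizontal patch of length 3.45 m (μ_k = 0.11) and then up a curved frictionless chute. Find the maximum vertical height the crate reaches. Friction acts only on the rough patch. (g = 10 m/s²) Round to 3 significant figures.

h = 0.806 m

Spring energy: E₀ = ½kx² = ½(4760)(0.492)² = 576.11 J
Friction: W_f = μ_k mg d = (0.11)(48.6)(10)(3.45) = 184.4 J
Energy at base of ramp: E = 576.11 − 184.4 = 391.68 J
At max height all remaining energy is PE: mgh = E ⇒ h = E/(mg) = 391.68/(48.6 × 10) = 0.8059 m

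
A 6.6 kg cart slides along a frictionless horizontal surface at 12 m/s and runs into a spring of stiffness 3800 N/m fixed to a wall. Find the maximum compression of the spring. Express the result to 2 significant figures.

x = 0.50 m

At max compression the cart is momentarily at rest: ½mv² = ½kx²
x = v√(m/k) = 12 × √(6.6/3800) = 0.5001 m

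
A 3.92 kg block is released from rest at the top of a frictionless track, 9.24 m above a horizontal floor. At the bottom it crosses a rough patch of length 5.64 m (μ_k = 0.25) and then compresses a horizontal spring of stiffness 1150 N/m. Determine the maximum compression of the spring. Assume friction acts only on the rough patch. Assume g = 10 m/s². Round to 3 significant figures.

Initial energy: E₁ = mgh = (3.92)(10)(9.24) = 362.21 J
Friction removes W_f = μ_k mg d = (0.25)(3.92)(10)(5.64) = 55.27 J
Energy reaching the spring: E = 362.21 − 55.27 = 306.94 J
At max compression ½kx² = E ⇒ x = √(2E/k) = √(2 × 306.94/1150) = 0.7306 m

x = 0.731 m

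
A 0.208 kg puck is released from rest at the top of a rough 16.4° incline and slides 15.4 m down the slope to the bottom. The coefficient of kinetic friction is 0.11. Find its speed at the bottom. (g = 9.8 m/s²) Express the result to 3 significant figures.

Work–energy: mg(L sinθ) − μ_k(mg cosθ)L = ½mv²
mgh = mgL sinθ = (0.208)(9.8)(15.4)sin16.4° = 8.8631 J
W_f = μ_k mg cosθ · L = (0.11)(0.208)(9.8)cos16.4°·15.4 = 3.313 J
½mv² = 8.8631 − 3.313 = 5.5505 J
v = √(2 × 5.5505/0.208) = 7.306 m/s

v = 7.31 m/s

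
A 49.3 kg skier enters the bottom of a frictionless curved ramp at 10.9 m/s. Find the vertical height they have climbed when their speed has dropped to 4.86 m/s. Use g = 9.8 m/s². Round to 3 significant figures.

h = 4.86 m

Conservation of energy: ½mv₁² = ½mv₂² + mgh
h = (v₁² − v₂²)/(2g) = (10.9² − 4.86²)/(2 × 9.8) = 4.857 m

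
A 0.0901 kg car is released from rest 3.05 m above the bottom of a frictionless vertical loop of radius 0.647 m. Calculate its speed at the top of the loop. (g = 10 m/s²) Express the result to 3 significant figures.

Energy conservation: mgh = ½mv_top² + mg(2r)
v_top² = 2g(h − 2r) = 2(10)(3.05 − 1.294) = 35.12
v_top = 5.926 m/s

v = 5.93 m/s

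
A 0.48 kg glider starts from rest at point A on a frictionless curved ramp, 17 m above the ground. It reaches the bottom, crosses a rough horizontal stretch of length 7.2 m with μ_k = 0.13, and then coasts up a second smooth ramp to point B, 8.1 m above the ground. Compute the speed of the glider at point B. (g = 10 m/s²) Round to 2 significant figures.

Energy at A: mgh₁ = (0.48)(10)(17) = 81.600 J
Friction loss: W_f = μ_k mg d = 4.493 J
At B: ½mv² + mgh₂ = mgh₁ − W_f
½mv² = 81.600 − 4.493 − 38.880 = 38.227 J
v = √(2 × 38.227/0.48) = 12.62 m/s

v = 13 m/s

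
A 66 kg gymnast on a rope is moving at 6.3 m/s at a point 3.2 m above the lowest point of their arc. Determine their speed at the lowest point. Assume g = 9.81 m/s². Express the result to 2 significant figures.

Energy conservation between the two points: ½mv₀² + mgh = ½mv²
The mass cancels from both sides.
v² = v₀² + 2gh = (6.3)² + 2(9.81)(3.2) = 102.47
v = √102.47 = 10.12 m/s

v = 10 m/s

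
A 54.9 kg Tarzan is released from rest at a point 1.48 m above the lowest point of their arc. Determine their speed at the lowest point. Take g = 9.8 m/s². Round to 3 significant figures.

v = 5.39 m/s

By conservation of mechanical energy, mgh = ½mv²
v = √(2gh) = √(2 × 9.8 × 1.48) = √29.008 = 5.386 m/s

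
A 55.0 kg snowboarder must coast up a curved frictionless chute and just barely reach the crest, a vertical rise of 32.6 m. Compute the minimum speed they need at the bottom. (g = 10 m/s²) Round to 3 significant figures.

At the top they are momentarily at rest, so all KE converts to PE: ½mv² = mgh
v = √(2gh) = √(2 × 10 × 32.6) = 25.53 m/s

v = 25.5 m/s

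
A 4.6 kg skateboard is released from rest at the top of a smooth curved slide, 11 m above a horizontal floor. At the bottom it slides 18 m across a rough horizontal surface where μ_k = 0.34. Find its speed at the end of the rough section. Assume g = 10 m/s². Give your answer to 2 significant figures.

Applying the work–energy principle:
mgh = ½mv² + μ_k m g d
W_f = μ_k mg d = (0.34)(4.6)(10)(18) = 281.5 J
½mv² = mgh − W_f = 506.00 − 281.5 = 224.48 J
v = √(2 × 224.48/4.6) = 9.879 m/s

v = 9.9 m/s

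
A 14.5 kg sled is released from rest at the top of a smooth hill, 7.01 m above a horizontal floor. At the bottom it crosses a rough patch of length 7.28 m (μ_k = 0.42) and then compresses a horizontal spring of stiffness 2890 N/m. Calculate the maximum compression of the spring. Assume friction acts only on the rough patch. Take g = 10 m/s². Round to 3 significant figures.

Initial energy: E₁ = mgh = (14.5)(10)(7.01) = 1016.4 J
Friction removes W_f = μ_k mg d = (0.42)(14.5)(10)(7.28) = 443.4 J
Energy reaching the spring: E = 1016.4 − 443.4 = 573.10 J
At max compression ½kx² = E ⇒ x = √(2E/k) = √(2 × 573.10/2890) = 0.6298 m

x = 0.630 m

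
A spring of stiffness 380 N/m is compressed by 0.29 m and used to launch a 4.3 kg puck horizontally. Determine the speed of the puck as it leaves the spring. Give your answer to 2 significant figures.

v = 2.7 m/s

Conservation of energy: ½kx² = ½mv²
v = x√(k/m) = 0.29 × √(380/4.3) = 2.726 m/s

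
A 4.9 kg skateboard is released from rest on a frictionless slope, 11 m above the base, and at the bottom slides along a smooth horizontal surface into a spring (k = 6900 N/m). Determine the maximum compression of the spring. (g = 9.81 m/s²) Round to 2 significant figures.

x = 0.39 m

Energy conservation (no friction) from release to max compression: mgh = ½kx²
x = √(2mgh/k) = √(2 × 4.9 × 9.81 × 11 / 6900) = 0.3915 m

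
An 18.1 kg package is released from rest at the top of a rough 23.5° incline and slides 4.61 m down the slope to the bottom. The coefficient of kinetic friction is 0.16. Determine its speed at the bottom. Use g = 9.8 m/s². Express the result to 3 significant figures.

Work–energy: mg(L sinθ) − μ_k(mg cosθ)L = ½mv²
mgh = mgL sinθ = (18.1)(9.8)(4.61)sin23.5° = 326.07 J
W_f = μ_k mg cosθ · L = (0.16)(18.1)(9.8)cos23.5°·4.61 = 120.0 J
½mv² = 326.07 − 120.0 = 206.08 J
v = √(2 × 206.08/18.1) = 4.772 m/s

v = 4.77 m/s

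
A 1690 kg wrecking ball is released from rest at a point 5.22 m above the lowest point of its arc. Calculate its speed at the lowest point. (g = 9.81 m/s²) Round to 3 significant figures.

Equating total energy at the two states: mgh = ½mv²
v = √(2gh) = √(2 × 9.81 × 5.22) = √102.42 = 10.12 m/s

v = 10.1 m/s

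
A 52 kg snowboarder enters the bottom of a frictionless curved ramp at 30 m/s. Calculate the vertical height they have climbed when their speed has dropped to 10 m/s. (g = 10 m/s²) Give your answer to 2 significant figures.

h = 40 m

Energy balance between the two points: ½mv₁² = ½mv₂² + mgh
h = (v₁² − v₂²)/(2g) = (30² − 10²)/(2 × 10) = 40.00 m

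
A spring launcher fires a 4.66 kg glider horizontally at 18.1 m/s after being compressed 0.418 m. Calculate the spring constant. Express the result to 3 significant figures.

k = 8740 N/m

½kx² = ½mv²
k = mv²/x² = (4.66)(18.1)²/(0.418)² = 8738 N/m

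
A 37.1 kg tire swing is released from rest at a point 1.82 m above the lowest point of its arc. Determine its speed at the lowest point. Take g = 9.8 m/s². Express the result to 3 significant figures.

v = 5.97 m/s

Mechanical energy is conserved (no friction): mgh = ½mv²
v = √(2gh) = √(2 × 9.8 × 1.82) = √35.672 = 5.973 m/s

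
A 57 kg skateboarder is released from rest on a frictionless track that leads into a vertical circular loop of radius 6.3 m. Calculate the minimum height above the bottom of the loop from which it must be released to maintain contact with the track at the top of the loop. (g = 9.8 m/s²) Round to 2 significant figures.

h = 16 m

At the top, for minimum speed gravity alone supplies the centripetal force: mg = mv_top²/r ⇒ v_top² = gr = 61.74 m²/s²
Energy conservation from release height h to the top (height 2r): mgh = ½mv_top² + mg(2r)
h = v_top²/(2g) + 2r = r/2 + 2r = 5r/2 = 15.75 m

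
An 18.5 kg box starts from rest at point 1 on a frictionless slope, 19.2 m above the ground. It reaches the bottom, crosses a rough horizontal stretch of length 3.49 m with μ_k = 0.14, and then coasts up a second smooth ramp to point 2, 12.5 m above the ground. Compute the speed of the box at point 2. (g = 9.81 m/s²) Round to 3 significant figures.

v = 11.0 m/s

Energy at 1: mgh₁ = (18.5)(9.81)(19.2) = 3484.5 J
Friction loss: W_f = μ_k mg d = 88.67 J
At 2: ½mv² + mgh₂ = mgh₁ − W_f
½mv² = 3484.5 − 88.67 − 2268.6 = 1127.3 J
v = √(2 × 1127.3/18.5) = 11.04 m/s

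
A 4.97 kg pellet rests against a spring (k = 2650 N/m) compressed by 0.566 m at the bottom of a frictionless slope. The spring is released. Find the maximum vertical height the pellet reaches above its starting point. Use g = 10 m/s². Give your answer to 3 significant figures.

h = 8.54 m

At maximum height the pellet is at rest, so ½kx² = mgh
h = kx²/(2mg) = (2650)(0.566)²/(2 × 4.97 × 10) = 8.541 m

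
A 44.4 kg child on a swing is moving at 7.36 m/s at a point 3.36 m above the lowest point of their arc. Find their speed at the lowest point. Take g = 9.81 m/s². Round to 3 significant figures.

Equating total energy at the two states: ½mv₀² + mgh = ½mv²
v² = v₀² + 2gh = (7.36)² + 2(9.81)(3.36) = 120.09
v = √120.09 = 10.96 m/s

v = 11.0 m/s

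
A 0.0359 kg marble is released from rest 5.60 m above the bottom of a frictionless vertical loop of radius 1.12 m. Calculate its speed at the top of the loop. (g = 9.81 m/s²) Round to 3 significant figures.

Energy conservation: mgh = ½mv_top² + mg(2r)
v_top² = 2g(h − 2r) = 2(9.81)(5.60 − 2.240) = 65.92
v_top = 8.119 m/s

v = 8.12 m/s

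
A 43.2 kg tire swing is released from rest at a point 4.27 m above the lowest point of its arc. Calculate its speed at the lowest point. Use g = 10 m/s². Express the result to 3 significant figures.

Mechanical energy is conserved (no friction): mgh = ½mv²
v = √(2gh) = √(2 × 10 × 4.27) = √85.400 = 9.241 m/s

v = 9.24 m/s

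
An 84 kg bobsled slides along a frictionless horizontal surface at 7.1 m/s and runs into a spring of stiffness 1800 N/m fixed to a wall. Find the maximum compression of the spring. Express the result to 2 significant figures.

x = 1.5 m

All KE is stored as spring PE at maximum compression: ½mv² = ½kx²
x = v√(m/k) = 7.1 × √(84/1800) = 1.534 m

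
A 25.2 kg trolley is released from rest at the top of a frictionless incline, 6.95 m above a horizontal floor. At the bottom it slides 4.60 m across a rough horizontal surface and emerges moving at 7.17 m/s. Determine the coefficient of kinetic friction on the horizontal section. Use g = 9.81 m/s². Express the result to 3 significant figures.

μ_k = 0.941

Applying the work–energy principle:
mgh = ½mv² + μ_k m g d
mgh = 1718.1 J; ½mv² = 647.75 J
W_f = 1718.1 − 647.75 = 1070 J
μ_k = W_f/(mg·d) = 1070/(247.2 × 4.60) = 0.9413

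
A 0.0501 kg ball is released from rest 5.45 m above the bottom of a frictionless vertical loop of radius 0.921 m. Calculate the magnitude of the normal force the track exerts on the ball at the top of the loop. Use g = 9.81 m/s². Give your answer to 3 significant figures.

N = 3.36 N

Energy from release to top (height 2r): mgh = ½mv_top² + mg(2r)
v_top² = 2g(h − 2r) = 2(9.81)(5.45 − 1.842) = 70.789 m²/s²
At the top, both N and weight point toward the centre: N + mg = mv_top²/r
N = m(v_top²/r − g) = 0.0501(70.789/0.921 − 9.81) = 3.359 N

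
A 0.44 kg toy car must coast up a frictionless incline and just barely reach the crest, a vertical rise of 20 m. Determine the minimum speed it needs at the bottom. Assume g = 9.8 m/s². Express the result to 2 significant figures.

At the top it is momentarily at rest, so all KE converts to PE: ½mv² = mgh
v = √(2gh) = √(2 × 9.8 × 20) = 19.80 m/s

v = 20 m/s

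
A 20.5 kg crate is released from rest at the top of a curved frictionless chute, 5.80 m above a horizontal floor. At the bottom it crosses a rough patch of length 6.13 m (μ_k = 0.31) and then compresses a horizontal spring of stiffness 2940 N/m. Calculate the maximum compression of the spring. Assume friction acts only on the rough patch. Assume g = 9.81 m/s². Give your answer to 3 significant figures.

x = 0.730 m

Initial energy: E₁ = mgh = (20.5)(9.81)(5.80) = 1166.4 J
Friction removes W_f = μ_k mg d = (0.31)(20.5)(9.81)(6.13) = 382.2 J
Energy reaching the spring: E = 1166.4 − 382.2 = 784.25 J
At max compression ½kx² = E ⇒ x = √(2E/k) = √(2 × 784.25/2940) = 0.7304 m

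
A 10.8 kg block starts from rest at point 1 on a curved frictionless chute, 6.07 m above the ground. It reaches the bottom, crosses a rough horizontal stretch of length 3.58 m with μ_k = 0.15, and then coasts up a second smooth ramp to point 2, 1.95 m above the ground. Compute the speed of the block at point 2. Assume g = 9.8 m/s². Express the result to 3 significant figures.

Energy at 1: mgh₁ = (10.8)(9.8)(6.07) = 642.45 J
Friction loss: W_f = μ_k mg d = 56.84 J
At 2: ½mv² + mgh₂ = mgh₁ − W_f
½mv² = 642.45 − 56.84 − 206.39 = 379.22 J
v = √(2 × 379.22/10.8) = 8.380 m/s

v = 8.38 m/s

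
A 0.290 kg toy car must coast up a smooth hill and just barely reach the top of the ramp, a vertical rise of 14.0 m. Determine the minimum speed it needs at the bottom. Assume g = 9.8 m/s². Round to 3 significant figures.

At the top it is momentarily at rest, so all KE converts to PE: ½mv² = mgh
v = √(2gh) = √(2 × 9.8 × 14.0) = 16.57 m/s

v = 16.6 m/s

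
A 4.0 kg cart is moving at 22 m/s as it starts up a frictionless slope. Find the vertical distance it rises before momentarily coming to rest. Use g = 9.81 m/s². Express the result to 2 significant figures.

Setting KE at the bottom equal to PE gained: ½mv² = mgh
h = v²/(2g) = 22²/(2 × 9.81) = 24.67 m

h = 25 m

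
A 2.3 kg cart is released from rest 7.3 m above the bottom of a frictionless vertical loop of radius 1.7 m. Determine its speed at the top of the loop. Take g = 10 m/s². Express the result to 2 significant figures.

v = 8.8 m/s

Energy conservation: mgh = ½mv_top² + mg(2r)
v_top² = 2g(h − 2r) = 2(10)(7.3 − 3.400) = 78.00
v_top = 8.832 m/s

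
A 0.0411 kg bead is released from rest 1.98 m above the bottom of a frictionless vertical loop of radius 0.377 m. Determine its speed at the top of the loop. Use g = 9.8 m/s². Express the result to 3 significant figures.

Energy conservation: mgh = ½mv_top² + mg(2r)
v_top² = 2g(h − 2r) = 2(9.8)(1.98 − 0.7540) = 24.03
v_top = 4.902 m/s

v = 4.90 m/s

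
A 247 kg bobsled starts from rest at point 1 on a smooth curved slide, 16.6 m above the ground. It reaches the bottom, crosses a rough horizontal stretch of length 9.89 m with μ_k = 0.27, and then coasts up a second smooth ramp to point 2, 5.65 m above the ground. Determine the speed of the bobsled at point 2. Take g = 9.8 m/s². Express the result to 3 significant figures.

v = 12.7 m/s

Energy at 1: mgh₁ = (247)(9.8)(16.6) = 40182 J
Friction loss: W_f = μ_k mg d = 6464 J
At 2: ½mv² + mgh₂ = mgh₁ − W_f
½mv² = 40182 − 6464 − 13676 = 20042 J
v = √(2 × 20042/247) = 12.74 m/s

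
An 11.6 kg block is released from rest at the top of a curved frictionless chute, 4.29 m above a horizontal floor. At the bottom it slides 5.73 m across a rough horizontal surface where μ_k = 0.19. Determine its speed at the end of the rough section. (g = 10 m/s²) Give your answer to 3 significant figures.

Energy bookkeeping (friction removes W_f = μ_k N d):
mgh = ½mv² + μ_k m g d
W_f = μ_k mg d = (0.19)(11.6)(10)(5.73) = 126.3 J
½mv² = mgh − W_f = 497.64 − 126.3 = 371.35 J
v = √(2 × 371.35/11.6) = 8.002 m/s

v = 8.00 m/s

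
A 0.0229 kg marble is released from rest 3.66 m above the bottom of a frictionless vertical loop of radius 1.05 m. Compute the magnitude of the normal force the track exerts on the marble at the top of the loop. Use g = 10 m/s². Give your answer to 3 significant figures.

Energy from release to top (height 2r): mgh = ½mv_top² + mg(2r)
v_top² = 2g(h − 2r) = 2(10)(3.66 − 2.100) = 31.200 m²/s²
At the top, both N and weight point toward the centre: N + mg = mv_top²/r
N = m(v_top²/r − g) = 0.0229(31.200/1.05 − 10) = 0.4515 N

N = 0.451 N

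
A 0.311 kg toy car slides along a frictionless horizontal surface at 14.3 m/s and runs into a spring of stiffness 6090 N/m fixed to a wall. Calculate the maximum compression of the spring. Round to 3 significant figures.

x = 0.102 m

Conservation of energy between contact and max compression: ½mv² = ½kx²
x = v√(m/k) = 14.3 × √(0.311/6090) = 0.1022 m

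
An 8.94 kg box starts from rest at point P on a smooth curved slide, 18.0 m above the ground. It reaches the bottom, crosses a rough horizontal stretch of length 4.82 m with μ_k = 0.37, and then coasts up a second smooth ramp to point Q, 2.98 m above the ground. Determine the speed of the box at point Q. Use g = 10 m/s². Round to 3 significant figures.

v = 16.3 m/s

Energy at P: mgh₁ = (8.94)(10)(18.0) = 1609.2 J
Friction loss: W_f = μ_k mg d = 159.4 J
At Q: ½mv² + mgh₂ = mgh₁ − W_f
½mv² = 1609.2 − 159.4 − 266.41 = 1183.4 J
v = √(2 × 1183.4/8.94) = 16.27 m/s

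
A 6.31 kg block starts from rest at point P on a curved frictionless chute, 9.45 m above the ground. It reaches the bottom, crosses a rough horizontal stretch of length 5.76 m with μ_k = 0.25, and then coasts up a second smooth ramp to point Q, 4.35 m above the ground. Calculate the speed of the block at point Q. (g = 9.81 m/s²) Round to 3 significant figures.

Energy at P: mgh₁ = (6.31)(9.81)(9.45) = 584.97 J
Friction loss: W_f = μ_k mg d = 89.14 J
At Q: ½mv² + mgh₂ = mgh₁ − W_f
½mv² = 584.97 − 89.14 − 269.27 = 226.56 J
v = √(2 × 226.56/6.31) = 8.474 m/s

v = 8.47 m/s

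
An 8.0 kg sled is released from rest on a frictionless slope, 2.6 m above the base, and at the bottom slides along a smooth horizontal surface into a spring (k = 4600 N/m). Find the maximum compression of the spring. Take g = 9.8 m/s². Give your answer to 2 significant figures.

x = 0.30 m

Gravitational PE at the top equals spring PE at max compression: mgh = ½kx²
x = √(2mgh/k) = √(2 × 8.0 × 9.8 × 2.6 / 4600) = 0.2977 m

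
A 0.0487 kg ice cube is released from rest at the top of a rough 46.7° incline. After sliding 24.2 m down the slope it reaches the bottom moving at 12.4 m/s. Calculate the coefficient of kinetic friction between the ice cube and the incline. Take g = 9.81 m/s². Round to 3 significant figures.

μ_k = 0.589

mgh = ½mv² + μ_k (mg cosθ) L, with h = L sinθ
mgL sinθ = 8.4141 J; ½mv² = 3.7441 J
W_f = 8.4141 − 3.7441 = 4.670 J
μ_k = W_f/(mg cosθ · L) = 4.670/(0.3276 × 24.2) = 0.5890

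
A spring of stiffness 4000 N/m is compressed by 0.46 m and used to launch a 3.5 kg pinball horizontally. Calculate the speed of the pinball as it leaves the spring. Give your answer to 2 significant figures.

Conservation of energy: ½kx² = ½mv²
v = x√(k/m) = 0.46 × √(4000/3.5) = 15.55 m/s

v = 16 m/s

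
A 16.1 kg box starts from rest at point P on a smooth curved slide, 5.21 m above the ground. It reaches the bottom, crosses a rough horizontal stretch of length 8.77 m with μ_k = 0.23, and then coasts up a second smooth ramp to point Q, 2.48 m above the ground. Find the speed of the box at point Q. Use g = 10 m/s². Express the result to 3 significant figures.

v = 3.78 m/s

Energy at P: mgh₁ = (16.1)(10)(5.21) = 838.81 J
Friction loss: W_f = μ_k mg d = 324.8 J
At Q: ½mv² + mgh₂ = mgh₁ − W_f
½mv² = 838.81 − 324.8 − 399.28 = 114.78 J
v = √(2 × 114.78/16.1) = 3.776 m/s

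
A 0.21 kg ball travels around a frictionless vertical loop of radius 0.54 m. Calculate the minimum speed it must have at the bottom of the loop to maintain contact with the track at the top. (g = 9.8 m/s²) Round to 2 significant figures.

v = 5.1 m/s

At the top: mg = mv_top²/r ⇒ v_top² = gr = 5.292 m²/s²
Energy from bottom to top (height 2r): ½mv_bot² = ½mv_top² + mg(2r)
v_bot² = gr + 4gr = 5gr = 26.46
v_bot = √(5gr) = 5.144 m/s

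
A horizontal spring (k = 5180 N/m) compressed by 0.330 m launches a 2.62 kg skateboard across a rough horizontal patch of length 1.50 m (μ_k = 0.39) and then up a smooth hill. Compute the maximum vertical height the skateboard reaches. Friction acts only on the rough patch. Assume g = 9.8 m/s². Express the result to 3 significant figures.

Spring energy: E₀ = ½kx² = ½(5180)(0.330)² = 282.05 J
Friction: W_f = μ_k mg d = (0.39)(2.62)(9.8)(1.50) = 15.02 J
Energy at base of ramp: E = 282.05 − 15.02 = 267.03 J
At max height all remaining energy is PE: mgh = E ⇒ h = E/(mg) = 267.03/(2.62 × 9.8) = 10.40 m

h = 10.4 m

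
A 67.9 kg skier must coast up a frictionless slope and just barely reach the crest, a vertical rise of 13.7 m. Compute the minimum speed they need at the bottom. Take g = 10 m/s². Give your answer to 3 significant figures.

v = 16.6 m/s

At the top they are momentarily at rest, so all KE converts to PE: ½mv² = mgh
v = √(2gh) = √(2 × 10 × 13.7) = 16.55 m/s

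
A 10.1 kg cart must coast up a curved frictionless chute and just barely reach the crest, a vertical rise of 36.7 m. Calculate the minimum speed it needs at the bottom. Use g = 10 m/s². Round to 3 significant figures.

At the top it is momentarily at rest, so all KE converts to PE: ½mv² = mgh
v = √(2gh) = √(2 × 10 × 36.7) = 27.09 m/s

v = 27.1 m/s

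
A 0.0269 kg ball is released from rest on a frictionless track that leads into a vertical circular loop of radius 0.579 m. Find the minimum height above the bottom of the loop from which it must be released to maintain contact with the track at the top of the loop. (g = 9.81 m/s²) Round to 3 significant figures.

At the top, for minimum speed gravity alone supplies the centripetal force: mg = mv_top²/r ⇒ v_top² = gr = 5.680 m²/s²
Energy conservation from release height h to the top (height 2r): mgh = ½mv_top² + mg(2r)
h = v_top²/(2g) + 2r = r/2 + 2r = 5r/2 = 1.447 m

h = 1.45 m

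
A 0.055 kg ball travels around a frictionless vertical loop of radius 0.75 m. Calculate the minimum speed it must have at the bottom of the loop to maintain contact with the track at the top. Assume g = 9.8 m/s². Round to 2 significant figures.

v = 6.1 m/s

At the top: mg = mv_top²/r ⇒ v_top² = gr = 7.350 m²/s²
Energy from bottom to top (height 2r): ½mv_bot² = ½mv_top² + mg(2r)
v_bot² = gr + 4gr = 5gr = 36.75
v_bot = √(5gr) = 6.062 m/s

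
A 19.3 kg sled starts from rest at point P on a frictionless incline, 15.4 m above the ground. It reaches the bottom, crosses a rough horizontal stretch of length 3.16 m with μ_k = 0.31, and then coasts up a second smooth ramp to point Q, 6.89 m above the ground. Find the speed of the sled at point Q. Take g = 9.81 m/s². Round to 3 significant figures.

v = 12.2 m/s

Energy at P: mgh₁ = (19.3)(9.81)(15.4) = 2915.7 J
Friction loss: W_f = μ_k mg d = 185.5 J
At Q: ½mv² + mgh₂ = mgh₁ − W_f
½mv² = 2915.7 − 185.5 − 1304.5 = 1425.8 J
v = √(2 × 1425.8/19.3) = 12.16 m/s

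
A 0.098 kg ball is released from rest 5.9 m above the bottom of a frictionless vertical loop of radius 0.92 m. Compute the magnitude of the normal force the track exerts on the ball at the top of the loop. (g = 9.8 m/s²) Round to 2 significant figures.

N = 7.5 N

Energy from release to top (height 2r): mgh = ½mv_top² + mg(2r)
v_top² = 2g(h − 2r) = 2(9.8)(5.9 − 1.840) = 79.576 m²/s²
At the top, both N and weight point toward the centre: N + mg = mv_top²/r
N = m(v_top²/r − g) = 0.098(79.576/0.92 − 9.8) = 7.516 N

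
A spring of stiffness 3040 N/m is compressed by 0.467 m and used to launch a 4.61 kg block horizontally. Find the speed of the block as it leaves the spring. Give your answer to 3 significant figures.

The block leaves the spring when the spring is at natural length, so ½kx² = ½mv²
v = x√(k/m) = 0.467 × √(3040/4.61) = 11.99 m/s

v = 12.0 m/s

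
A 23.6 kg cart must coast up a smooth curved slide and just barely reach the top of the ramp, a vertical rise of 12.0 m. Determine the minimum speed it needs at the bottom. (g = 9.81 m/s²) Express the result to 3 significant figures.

At the top it is momentarily at rest, so all KE converts to PE: ½mv² = mgh
v = √(2gh) = √(2 × 9.81 × 12.0) = 15.34 m/s

v = 15.3 m/s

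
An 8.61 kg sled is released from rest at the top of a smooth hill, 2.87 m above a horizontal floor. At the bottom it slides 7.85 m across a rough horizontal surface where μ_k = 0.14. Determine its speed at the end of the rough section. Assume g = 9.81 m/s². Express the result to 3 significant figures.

Energy at the top = energy at the end + work done against friction:
mgh = ½mv² + μ_k m g d
W_f = μ_k mg d = (0.14)(8.61)(9.81)(7.85) = 92.83 J
½mv² = mgh − W_f = 242.41 − 92.83 = 149.59 J
v = √(2 × 149.59/8.61) = 5.895 m/s

v = 5.89 m/s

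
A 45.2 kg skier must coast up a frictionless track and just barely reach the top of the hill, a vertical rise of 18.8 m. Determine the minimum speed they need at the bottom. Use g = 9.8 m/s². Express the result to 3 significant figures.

At the top they are momentarily at rest, so all KE converts to PE: ½mv² = mgh
v = √(2gh) = √(2 × 9.8 × 18.8) = 19.20 m/s

v = 19.2 m/s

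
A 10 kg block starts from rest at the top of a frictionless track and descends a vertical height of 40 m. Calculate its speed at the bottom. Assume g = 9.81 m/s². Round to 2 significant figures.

v = 28 m/s

By conservation of mechanical energy, mgh = ½mv²
v = √(2gh) = √(2 × 9.81 × 40) = √784.80 = 28.01 m/s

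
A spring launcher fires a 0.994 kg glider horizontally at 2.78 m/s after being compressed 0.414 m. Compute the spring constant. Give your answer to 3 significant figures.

Energy stored in the spring equals the launch KE: ½kx² = ½mv²
k = mv²/x² = (0.994)(2.78)²/(0.414)² = 44.82 N/m

k = 44.8 N/m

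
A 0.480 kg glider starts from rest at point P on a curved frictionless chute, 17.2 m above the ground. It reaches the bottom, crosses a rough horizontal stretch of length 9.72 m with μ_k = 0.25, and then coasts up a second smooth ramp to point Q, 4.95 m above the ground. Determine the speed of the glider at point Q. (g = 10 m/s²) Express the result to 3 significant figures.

v = 14.0 m/s

Energy at P: mgh₁ = (0.480)(10)(17.2) = 82.560 J
Friction loss: W_f = μ_k mg d = 11.66 J
At Q: ½mv² + mgh₂ = mgh₁ − W_f
½mv² = 82.560 − 11.66 − 23.760 = 47.136 J
v = √(2 × 47.136/0.480) = 14.01 m/s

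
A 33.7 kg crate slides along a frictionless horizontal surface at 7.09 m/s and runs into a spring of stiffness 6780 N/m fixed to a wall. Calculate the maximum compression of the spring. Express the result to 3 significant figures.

x = 0.500 m

Conservation of energy between contact and max compression: ½mv² = ½kx²
x = v√(m/k) = 7.09 × √(33.7/6780) = 0.4999 m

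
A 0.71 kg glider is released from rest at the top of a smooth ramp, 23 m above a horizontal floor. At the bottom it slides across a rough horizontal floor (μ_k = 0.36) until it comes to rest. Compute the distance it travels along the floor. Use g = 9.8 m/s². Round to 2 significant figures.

d = 64 m

Applying the work–energy principle:
At rest all PE has been dissipated by friction: mgh = μ_k m g d
d = h/μ_k = 23/0.36 = 63.89 m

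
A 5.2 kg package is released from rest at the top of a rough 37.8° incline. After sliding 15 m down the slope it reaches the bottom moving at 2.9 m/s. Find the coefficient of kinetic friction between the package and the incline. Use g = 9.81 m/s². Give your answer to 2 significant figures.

mgh = ½mv² + μ_k (mg cosθ) L, with h = L sinθ
mgL sinθ = 468.98 J; ½mv² = 21.866 J
W_f = 468.98 − 21.866 = 447.1 J
μ_k = W_f/(mg cosθ · L) = 447.1/(40.31 × 15) = 0.7395

μ_k = 0.74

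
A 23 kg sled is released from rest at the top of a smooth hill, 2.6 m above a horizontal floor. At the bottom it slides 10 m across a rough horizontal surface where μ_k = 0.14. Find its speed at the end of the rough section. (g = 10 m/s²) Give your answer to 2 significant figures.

Energy bookkeeping (friction removes W_f = μ_k N d):
mgh = ½mv² + μ_k m g d
W_f = μ_k mg d = (0.14)(23)(10)(10) = 322.0 J
½mv² = mgh − W_f = 598.00 − 322.0 = 276.00 J
v = √(2 × 276.00/23) = 4.899 m/s

v = 4.9 m/s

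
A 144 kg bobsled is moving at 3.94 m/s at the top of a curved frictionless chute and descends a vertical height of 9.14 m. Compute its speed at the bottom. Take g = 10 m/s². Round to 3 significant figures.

v = 14.1 m/s

Mechanical energy is conserved (no friction): ½mv₀² + mgh = ½mv²
v² = v₀² + 2gh = (3.94)² + 2(10)(9.14) = 198.32
v = √198.32 = 14.08 m/s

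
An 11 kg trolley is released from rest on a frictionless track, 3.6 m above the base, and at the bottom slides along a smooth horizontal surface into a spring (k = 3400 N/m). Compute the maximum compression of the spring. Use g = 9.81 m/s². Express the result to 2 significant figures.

x = 0.48 m

Gravitational PE at the top equals spring PE at max compression: mgh = ½kx²
x = √(2mgh/k) = √(2 × 11 × 9.81 × 3.6 / 3400) = 0.4780 m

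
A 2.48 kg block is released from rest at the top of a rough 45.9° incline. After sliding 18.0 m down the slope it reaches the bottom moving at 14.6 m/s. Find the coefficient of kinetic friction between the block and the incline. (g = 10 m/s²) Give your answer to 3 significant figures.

μ_k = 0.181

The energy dissipated by friction is the PE lost minus the KE gained:
mgL sinθ = 320.57 J; ½mv² = 264.32 J
W_f = 320.57 − 264.32 = 56.25 J
μ_k = W_f/(mg cosθ · L) = 56.25/(17.26 × 18.0) = 0.1811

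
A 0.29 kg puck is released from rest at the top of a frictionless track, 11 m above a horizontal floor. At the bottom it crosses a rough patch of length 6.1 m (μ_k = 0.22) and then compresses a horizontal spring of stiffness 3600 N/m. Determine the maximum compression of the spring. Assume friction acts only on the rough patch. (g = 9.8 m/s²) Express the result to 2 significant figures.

Initial energy: E₁ = mgh = (0.29)(9.8)(11) = 31.262 J
Friction removes W_f = μ_k mg d = (0.22)(0.29)(9.8)(6.1) = 3.814 J
Energy reaching the spring: E = 31.262 − 3.814 = 27.448 J
At max compression ½kx² = E ⇒ x = √(2E/k) = √(2 × 27.448/3600) = 0.1235 m

x = 0.12 m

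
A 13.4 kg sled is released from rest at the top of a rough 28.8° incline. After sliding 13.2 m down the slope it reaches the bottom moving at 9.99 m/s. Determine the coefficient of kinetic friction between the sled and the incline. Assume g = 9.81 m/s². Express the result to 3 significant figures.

μ_k = 0.110

Energy balance down the incline: mg L sinθ − ½mv² = μ_k (mg cosθ) L
mgL sinθ = 835.94 J; ½mv² = 668.66 J
W_f = 835.94 − 668.66 = 167.3 J
μ_k = W_f/(mg cosθ · L) = 167.3/(115.2 × 13.2) = 0.1100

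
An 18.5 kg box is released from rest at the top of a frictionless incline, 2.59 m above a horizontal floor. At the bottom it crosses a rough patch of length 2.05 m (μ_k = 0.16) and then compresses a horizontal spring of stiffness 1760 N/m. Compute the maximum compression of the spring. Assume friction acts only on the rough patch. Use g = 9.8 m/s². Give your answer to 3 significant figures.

x = 0.683 m

Initial energy: E₁ = mgh = (18.5)(9.8)(2.59) = 469.57 J
Friction removes W_f = μ_k mg d = (0.16)(18.5)(9.8)(2.05) = 59.47 J
Energy reaching the spring: E = 469.57 − 59.47 = 410.10 J
At max compression ½kx² = E ⇒ x = √(2E/k) = √(2 × 410.10/1760) = 0.6827 m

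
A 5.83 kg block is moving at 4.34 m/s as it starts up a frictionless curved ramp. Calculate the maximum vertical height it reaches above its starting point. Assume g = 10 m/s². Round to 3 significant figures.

By energy conservation, ½mv² = mgh
h = v²/(2g) = 4.34²/(2 × 10) = 0.9418 m

h = 0.942 m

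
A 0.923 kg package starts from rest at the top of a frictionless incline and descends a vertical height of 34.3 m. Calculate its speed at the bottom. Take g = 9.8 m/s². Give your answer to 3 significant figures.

Mechanical energy is conserved (no friction): mgh = ½mv²
v = √(2gh) = √(2 × 9.8 × 34.3) = √672.28 = 25.93 m/s

v = 25.9 m/s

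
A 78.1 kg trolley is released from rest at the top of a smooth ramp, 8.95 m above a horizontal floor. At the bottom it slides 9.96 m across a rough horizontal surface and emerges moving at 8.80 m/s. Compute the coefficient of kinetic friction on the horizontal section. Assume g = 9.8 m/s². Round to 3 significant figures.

Energy at the top = energy at the end + work done against friction:
mgh = ½mv² + μ_k m g d
mgh = 6850.2 J; ½mv² = 3024.0 J
W_f = 6850.2 − 3024.0 = 3826 J
μ_k = W_f/(mg·d) = 3826/(765.4 × 9.96) = 0.5019

μ_k = 0.502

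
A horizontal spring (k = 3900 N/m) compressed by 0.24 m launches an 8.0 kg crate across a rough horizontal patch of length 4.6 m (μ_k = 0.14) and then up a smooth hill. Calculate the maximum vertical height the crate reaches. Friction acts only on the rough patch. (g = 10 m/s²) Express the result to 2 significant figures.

Spring energy: E₀ = ½kx² = ½(3900)(0.24)² = 112.32 J
Friction: W_f = μ_k mg d = (0.14)(8.0)(10)(4.6) = 51.52 J
Energy at base of ramp: E = 112.32 − 51.52 = 60.800 J
At max height all remaining energy is PE: mgh = E ⇒ h = E/(mg) = 60.800/(8.0 × 10) = 0.7600 m

h = 0.76 m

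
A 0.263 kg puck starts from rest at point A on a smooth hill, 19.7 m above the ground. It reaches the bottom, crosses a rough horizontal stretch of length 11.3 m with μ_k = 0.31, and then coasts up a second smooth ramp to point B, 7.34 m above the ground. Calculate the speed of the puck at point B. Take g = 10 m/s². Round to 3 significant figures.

Energy at A: mgh₁ = (0.263)(10)(19.7) = 51.811 J
Friction loss: W_f = μ_k mg d = 9.213 J
At B: ½mv² + mgh₂ = mgh₁ − W_f
½mv² = 51.811 − 9.213 − 19.304 = 23.294 J
v = √(2 × 23.294/0.263) = 13.31 m/s

v = 13.3 m/s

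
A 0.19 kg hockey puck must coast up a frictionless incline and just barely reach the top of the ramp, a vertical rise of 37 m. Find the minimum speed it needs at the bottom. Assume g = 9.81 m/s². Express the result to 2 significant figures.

At the top it is momentarily at rest, so all KE converts to PE: ½mv² = mgh
v = √(2gh) = √(2 × 9.81 × 37) = 26.94 m/s

v = 27 m/s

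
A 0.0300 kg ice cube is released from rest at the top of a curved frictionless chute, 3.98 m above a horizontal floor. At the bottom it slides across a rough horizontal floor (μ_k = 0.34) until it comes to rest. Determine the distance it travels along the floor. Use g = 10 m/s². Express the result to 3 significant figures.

Applying the work–energy principle:
At rest all PE has been dissipated by friction: mgh = μ_k m g d
d = h/μ_k = 3.98/0.34 = 11.71 m

d = 11.7 m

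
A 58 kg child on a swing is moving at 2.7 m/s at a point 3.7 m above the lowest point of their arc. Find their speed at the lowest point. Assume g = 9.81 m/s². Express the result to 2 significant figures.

Equating total energy at the two states: ½mv₀² + mgh = ½mv²
v² = v₀² + 2gh = (2.7)² + 2(9.81)(3.7) = 79.884
v = √79.884 = 8.938 m/s

v = 8.9 m/s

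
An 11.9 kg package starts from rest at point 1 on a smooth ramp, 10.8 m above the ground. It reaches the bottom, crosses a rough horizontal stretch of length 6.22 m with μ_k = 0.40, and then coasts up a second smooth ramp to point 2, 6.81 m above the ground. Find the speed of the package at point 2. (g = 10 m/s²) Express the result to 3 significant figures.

v = 5.48 m/s

Energy at 1: mgh₁ = (11.9)(10)(10.8) = 1285.2 J
Friction loss: W_f = μ_k mg d = 296.1 J
At 2: ½mv² + mgh₂ = mgh₁ − W_f
½mv² = 1285.2 − 296.1 − 810.39 = 178.74 J
v = √(2 × 178.74/11.9) = 5.481 m/s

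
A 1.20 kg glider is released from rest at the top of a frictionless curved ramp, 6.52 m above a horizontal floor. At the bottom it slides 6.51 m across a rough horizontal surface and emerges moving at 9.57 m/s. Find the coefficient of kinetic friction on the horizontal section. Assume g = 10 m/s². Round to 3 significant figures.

Energy at the top = energy at the end + work done against friction:
mgh = ½mv² + μ_k m g d
mgh = 78.240 J; ½mv² = 54.951 J
W_f = 78.240 − 54.951 = 23.29 J
μ_k = W_f/(mg·d) = 23.29/(12.00 × 6.51) = 0.2981

μ_k = 0.298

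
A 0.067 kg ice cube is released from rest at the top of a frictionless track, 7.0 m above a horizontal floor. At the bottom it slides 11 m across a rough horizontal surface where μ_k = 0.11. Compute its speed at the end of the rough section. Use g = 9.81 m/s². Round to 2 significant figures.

v = 11 m/s

Energy at the top = energy at the end + work done against friction:
mgh = ½mv² + μ_k m g d
W_f = μ_k mg d = (0.11)(0.067)(9.81)(11) = 0.7953 J
½mv² = mgh − W_f = 4.6009 − 0.7953 = 3.8056 J
v = √(2 × 3.8056/0.067) = 10.66 m/s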